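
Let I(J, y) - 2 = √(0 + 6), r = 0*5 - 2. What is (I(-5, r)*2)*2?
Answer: 8 + 4*√6 ≈ 17.798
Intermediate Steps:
r = -2 (r = 0 - 2 = -2)
I(J, y) = 2 + √6 (I(J, y) = 2 + √(0 + 6) = 2 + √6)
(I(-5, r)*2)*2 = ((2 + √6)*2)*2 = (4 + 2*√6)*2 = 8 + 4*√6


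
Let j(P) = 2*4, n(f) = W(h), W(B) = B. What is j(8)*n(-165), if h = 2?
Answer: 16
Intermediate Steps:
n(f) = 2
j(P) = 8
j(8)*n(-165) = 8*2 = 16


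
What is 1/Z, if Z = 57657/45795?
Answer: 15265/19219 ≈ 0.79427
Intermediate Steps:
Z = 19219/15265 (Z = 57657*(1/45795) = 19219/15265 ≈ 1.2590)
1/Z = 1/(19219/15265) = 15265/19219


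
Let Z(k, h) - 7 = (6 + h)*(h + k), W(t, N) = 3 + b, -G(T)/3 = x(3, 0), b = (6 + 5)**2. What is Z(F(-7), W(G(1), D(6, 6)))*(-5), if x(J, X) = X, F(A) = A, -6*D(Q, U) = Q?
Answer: -76085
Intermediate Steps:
D(Q, U) = -Q/6
b = 121 (b = 11**2 = 121)
G(T) = 0 (G(T) = -3*0 = 0)
W(t, N) = 124 (W(t, N) = 3 + 121 = 124)
Z(k, h) = 7 + (6 + h)*(h + k)
Z(F(-7), W(G(1), D(6, 6)))*(-5) = (7 + 124**2 + 6*124 + 6*(-7) + 124*(-7))*(-5) = (7 + 15376 + 744 - 42 - 868)*(-5) = 15217*(-5) = -76085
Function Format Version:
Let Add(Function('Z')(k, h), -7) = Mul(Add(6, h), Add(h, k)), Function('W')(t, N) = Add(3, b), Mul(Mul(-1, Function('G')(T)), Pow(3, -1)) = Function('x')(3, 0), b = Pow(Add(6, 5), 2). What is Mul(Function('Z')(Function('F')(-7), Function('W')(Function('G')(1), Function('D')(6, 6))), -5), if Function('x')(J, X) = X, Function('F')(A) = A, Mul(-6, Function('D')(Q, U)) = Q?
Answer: -76085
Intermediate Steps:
Function('D')(Q, U) = Mul(Rational(-1, 6), Q)
b = 121 (b = Pow(11, 2) = 121)
Function('G')(T) = 0 (Function('G')(T) = Mul(-3, 0) = 0)
Function('W')(t, N) = 124 (Function('W')(t, N) = Add(3, 121) = 124)
Function('Z')(k, h) = Add(7, Mul(Add(6, h), Add(h, k)))
Mul(Function('Z')(Function('F')(-7), Function('W')(Function('G')(1), Function('D')(6, 6))), -5) = Mul(Add(7, Pow(124, 2), Mul(6, 124), Mul(6, -7), Mul(124, -7)), -5) = Mul(Add(7, 15376, 744, -42, -868), -5) = Mul(15217, -5) = -76085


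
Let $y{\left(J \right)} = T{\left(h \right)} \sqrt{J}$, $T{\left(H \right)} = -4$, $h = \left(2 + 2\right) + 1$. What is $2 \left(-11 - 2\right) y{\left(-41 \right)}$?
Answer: $104 i \sqrt{41} \approx 665.92 i$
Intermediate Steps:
$h = 5$ ($h = 4 + 1 = 5$)
$y{\left(J \right)} = - 4 \sqrt{J}$
$2 \left(-11 - 2\right) y{\left(-41 \right)} = 2 \left(-11 - 2\right) \left(- 4 \sqrt{-41}\right) = 2 \left(-13\right) \left(- 4 i \sqrt{41}\right) = - 26 \left(- 4 i \sqrt{41}\right) = 104 i \sqrt{41}$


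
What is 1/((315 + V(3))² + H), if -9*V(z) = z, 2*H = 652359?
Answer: 18/7653503 ≈ 2.3519e-6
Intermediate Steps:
H = 652359/2 (H = (½)*652359 = 652359/2 ≈ 3.2618e+5)
V(z) = -z/9
1/((315 + V(3))² + H) = 1/((315 - ⅑*3)² + 652359/2) = 1/((315 - ⅓)² + 652359/2) = 1/((944/3)² + 652359/2) = 1/(891136/9 + 652359/2) = 1/(7653503/18) = 18/7653503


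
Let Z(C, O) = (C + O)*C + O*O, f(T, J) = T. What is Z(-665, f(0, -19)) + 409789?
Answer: 852014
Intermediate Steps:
Z(C, O) = O² + C*(C + O) (Z(C, O) = C*(C + O) + O² = O² + C*(C + O))
Z(-665, f(0, -19)) + 409789 = ((-665)² + 0² - 665*0) + 409789 = (442225 + 0 + 0) + 409789 = 442225 + 409789 = 852014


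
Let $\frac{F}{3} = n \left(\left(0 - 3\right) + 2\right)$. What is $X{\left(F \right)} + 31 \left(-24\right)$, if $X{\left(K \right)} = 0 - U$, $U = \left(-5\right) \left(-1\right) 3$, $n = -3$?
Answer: $-759$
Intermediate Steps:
$F = 9$ ($F = 3 \left(- 3 \left(\left(0 - 3\right) + 2\right)\right) = 3 \left(- 3 \left(-3 + 2\right)\right) = 3 \left(\left(-3\right) \left(-1\right)\right) = 3 \cdot 3 = 9$)
$U = 15$ ($U = 5 \cdot 3 = 15$)
$X{\left(K \right)} = -15$ ($X{\left(K \right)} = 0 - 15 = -15$)
$X{\left(F \right)} + 31 \left(-24\right) = -15 + 31 \left(-24\right) = -15 - 744 = -759$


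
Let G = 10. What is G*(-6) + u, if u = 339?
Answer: 279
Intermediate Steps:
G*(-6) + u = 10*(-6) + 339 = -60 + 339 = 279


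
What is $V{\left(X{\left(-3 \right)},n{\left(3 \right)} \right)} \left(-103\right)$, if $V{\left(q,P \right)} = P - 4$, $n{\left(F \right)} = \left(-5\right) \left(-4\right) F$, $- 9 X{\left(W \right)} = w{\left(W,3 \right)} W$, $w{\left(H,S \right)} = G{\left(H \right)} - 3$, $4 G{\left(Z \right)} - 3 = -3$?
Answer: $-5768$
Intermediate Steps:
$G{\left(Z \right)} = 0$ ($G{\left(Z \right)} = \frac{3}{4} + \frac{1}{4} \left(-3\right) = \frac{3}{4} - \frac{3}{4} = 0$)
$w{\left(H,S \right)} = -3$ ($w{\left(H,S \right)} = 0 - 3 = -3$)
$X{\left(W \right)} = \frac{W}{3}$ ($X{\left(W \right)} = - \frac{\left(-3\right) W}{9} = \frac{W}{3}$)
$n{\left(F \right)} = 20 F$
$V{\left(q,P \right)} = -4 + P$
$V{\left(X{\left(-3 \right)},n{\left(3 \right)} \right)} \left(-103\right) = \left(-4 + 20 \cdot 3\right) \left(-103\right) = \left(-4 + 60\right) \left(-103\right) = 56 \left(-103\right) = -5768$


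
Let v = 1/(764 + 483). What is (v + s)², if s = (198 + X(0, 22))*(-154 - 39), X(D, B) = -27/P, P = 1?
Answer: 1693712624467600/1555009 ≈ 1.0892e+9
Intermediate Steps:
X(D, B) = -27 (X(D, B) = -27/1 = -27*1 = -27)
s = -33003 (s = (198 - 27)*(-154 - 39) = 171*(-193) = -33003)
v = 1/1247 ≈ 0.00080192
(v + s)² = (1/1247 - 33003)² = (-41154740/1247)² = 1693712624467600/1555009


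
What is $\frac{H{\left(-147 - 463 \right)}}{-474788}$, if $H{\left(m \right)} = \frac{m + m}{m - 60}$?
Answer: $- \frac{61}{15905398} \approx -3.8352 \cdot 10^{-6}$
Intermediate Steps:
$H{\left(m \right)} = \frac{2 m}{-60 + m}$
$\frac{H{\left(-147 - 463 \right)}}{-474788} = \frac{2 \left(-147 - 463\right) \frac{1}{-60 - 610}}{-474788} = \frac{2 \left(-147 - 463\right)}{-60 - 610} \left(- \frac{1}{474788}\right) = 2 \left(-610\right) \frac{1}{-60 - 610} \left(- \frac{1}{474788}\right) = 2 \left(-610\right) \frac{1}{-670} \left(- \frac{1}{474788}\right) = 2 \left(-610\right) \left(- \frac{1}{670}\right) \left(- \frac{1}{474788}\right) = \frac{122}{67} \left(- \frac{1}{474788}\right) = - \frac{61}{15905398}$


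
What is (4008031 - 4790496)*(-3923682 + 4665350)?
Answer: -580329251620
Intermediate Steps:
(4008031 - 4790496)*(-3923682 + 4665350) = -782465*741668 = -580329251620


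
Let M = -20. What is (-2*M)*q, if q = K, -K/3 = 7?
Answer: -840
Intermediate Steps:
K = -21 (K = -3*7 = -21)
q = -21
(-2*M)*q = -2*(-20)*(-21) = 40*(-21) = -840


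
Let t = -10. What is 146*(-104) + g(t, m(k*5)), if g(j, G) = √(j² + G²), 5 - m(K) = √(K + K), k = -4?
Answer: -15184 + √(85 - 20*I*√10) ≈ -15174.0 - 3.2364*I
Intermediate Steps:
m(K) = 5 - √2*√K (m(K) = 5 - √(K + K) = 5 - √(2*K) = 5 - √2*√K)
g(j, G) = √(G² + j²)
146*(-104) + g(t, m(k*5)) = 146*(-104) + √((5 - √2*√(-4*5))² + (-10)²) = -15184 + √((5 - √2*√(-20))² + 100) = -15184 + √((5 - √2*2*I*√5)² + 100) = -15184 + √((5 - 2*I*√10)² + 100) = -15184 + √(100 + (5 - 2*I*√10)²)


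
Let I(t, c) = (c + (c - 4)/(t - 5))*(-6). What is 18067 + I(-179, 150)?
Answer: 789901/46 ≈ 17172.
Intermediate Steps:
I(t, c) = -6*c - 6*(-4 + c)/(-5 + t) (I(t, c) = (c + (-4 + c)/(-5 + t))*(-6) = -6*c - 6*(-4 + c)/(-5 + t))
18067 + I(-179, 150) = 18067 + 6*(4 + 4*150 - 1*150*(-179))/(-5 - 179) = 18067 + 6*(4 + 600 + 26850)/(-184) = 18067 + 6*(-1/184)*27454 = 18067 - 41181/46 = 789901/46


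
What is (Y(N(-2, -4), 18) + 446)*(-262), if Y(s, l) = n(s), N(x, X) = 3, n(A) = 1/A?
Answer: -350818/3 ≈ -1.1694e+5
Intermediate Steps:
Y(s, l) = 1/s
(Y(N(-2, -4), 18) + 446)*(-262) = (1/3 + 446)*(-262) = (⅓ + 446)*(-262) = (1339/3)*(-262) = -350818/3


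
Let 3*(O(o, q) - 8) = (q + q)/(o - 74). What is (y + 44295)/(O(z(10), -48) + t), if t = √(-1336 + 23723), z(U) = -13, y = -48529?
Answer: 268164624/168917219 - 32047146*√22387/168917219 ≈ -26.799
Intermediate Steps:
O(o, q) = 8 + 2*q/(3*(-74 + o)) (O(o, q) = 8 + ((q + q)/(o - 74))/3 = 8 + ((2*q)/(-74 + o))/3 = 8 + (2*q/(-74 + o))/3 = 8 + 2*q/(3*(-74 + o)))
t = √22387 ≈ 149.62
(y + 44295)/(O(z(10), -48) + t) = (-48529 + 44295)/(2*(-888 - 48 + 12*(-13))/(3*(-74 - 13)) + √22387) = -4234/((⅔)*(-888 - 48 - 156)/(-87) + √22387) = -4234/((⅔)*(-1/87)*(-1092) + √22387) = -4234/(728/87 + √22387)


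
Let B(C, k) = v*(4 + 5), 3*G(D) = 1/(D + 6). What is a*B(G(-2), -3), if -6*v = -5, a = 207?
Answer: 3105/2 ≈ 1552.5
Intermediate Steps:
v = ⅚ (v = -⅙*(-5) = ⅚ ≈ 0.83333)
G(D) = 1/(3*(6 + D)) (G(D) = 1/(3*(D + 6)) = 1/(3*(6 + D)))
B(C, k) = 15/2 (B(C, k) = 5*(4 + 5)/6 = (⅚)*9 = 15/2)
a*B(G(-2), -3) = 207*(15/2) = 3105/2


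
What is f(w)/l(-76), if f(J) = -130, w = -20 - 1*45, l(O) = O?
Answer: 65/38 ≈ 1.7105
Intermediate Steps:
w = -65 (w = -20 - 45 = -65)
f(w)/l(-76) = -130/(-76) = -130*(-1/76) = 65/38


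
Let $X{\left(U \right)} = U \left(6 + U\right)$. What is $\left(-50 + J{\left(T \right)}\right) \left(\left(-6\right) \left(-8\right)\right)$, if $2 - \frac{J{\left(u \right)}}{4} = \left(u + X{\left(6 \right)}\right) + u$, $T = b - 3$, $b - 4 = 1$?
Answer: $-16608$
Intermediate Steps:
$b = 5$ ($b = 4 + 1 = 5$)
$T = 2$ ($T = 5 - 3 = 2$)
$J{\left(u \right)} = -280 - 8 u$ ($J{\left(u \right)} = 8 - 4 \left(\left(u + 6 \left(6 + 6\right)\right) + u\right) = 8 - 4 \left(\left(u + 6 \cdot 12\right) + u\right) = 8 - 4 \left(\left(u + 72\right) + u\right) = 8 - 4 \left(\left(72 + u\right) + u\right) = 8 - 4 \left(72 + 2 u\right) = 8 - \left(288 + 8 u\right) = -280 - 8 u$)
$\left(-50 + J{\left(T \right)}\right) \left(\left(-6\right) \left(-8\right)\right) = \left(-50 - 296\right) \left(\left(-6\right) \left(-8\right)\right) = \left(-50 - 296\right) 48 = \left(-346\right) 48 = -16608$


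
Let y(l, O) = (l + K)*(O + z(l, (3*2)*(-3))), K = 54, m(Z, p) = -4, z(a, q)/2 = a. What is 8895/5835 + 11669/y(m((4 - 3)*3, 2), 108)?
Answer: 7504241/1945000 ≈ 3.8582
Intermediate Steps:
z(a, q) = 2*a
y(l, O) = (54 + l)*(O + 2*l) (y(l, O) = (l + 54)*(O + 2*l) = (54 + l)*(O + 2*l))
8895/5835 + 11669/y(m((4 - 3)*3, 2), 108) = 8895/5835 + 11669/(2*(-4)² + 54*108 + 108*(-4) + 108*(-4)) = 8895*(1/5835) + 11669/(2*16 + 5832 - 432 - 432) = 593/389 + 11669/(32 + 5832 - 432 - 432) = 593/389 + 11669/5000 = 7504241/1945000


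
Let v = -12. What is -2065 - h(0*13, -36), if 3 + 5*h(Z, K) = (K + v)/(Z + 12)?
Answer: -10318/5 ≈ -2063.6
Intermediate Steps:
h(Z, K) = -⅗ + (-12 + K)/(5*(12 + Z)) (h(Z, K) = -⅗ + ((K - 12)/(Z + 12))/5 = -⅗ + ((-12 + K)/(12 + Z))/5 = -⅗ + (-12 + K)/(5*(12 + Z)))
-2065 - h(0*13, -36) = -2065 - (-48 - 36 - 0*13)/(5*(12 + 0*13)) = -2065 - (-48 - 36 - 3*0)/(5*(12 + 0)) = -2065 - (-48 - 36 + 0)/(5*12) = -2065 - (-84)/(5*12) = -2065 - 1*(-7/5) = -2065 + 7/5 = -10318/5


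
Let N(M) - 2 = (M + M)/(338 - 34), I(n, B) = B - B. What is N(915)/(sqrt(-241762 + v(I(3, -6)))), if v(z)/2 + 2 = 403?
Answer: -1219*I*sqrt(3765)/4578240 ≈ -0.016338*I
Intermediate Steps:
I(n, B) = 0
v(z) = 802 (v(z) = -4 + 2*403 = -4 + 806 = 802)
N(M) = 2 + M/152 (N(M) = 2 + (M + M)/(338 - 34) = 2 + (2*M)/304 = 2 + (2*M)*(1/304) = 2 + M/152)
N(915)/(sqrt(-241762 + v(I(3, -6)))) = (2 + (1/152)*915)/(sqrt(-241762 + 802)) = (2 + 915/152)/(sqrt(-240960)) = 1219/(152*((8*I*sqrt(3765)))) = 1219*(-I*sqrt(3765)/30120)/152 = -1219*I*sqrt(3765)/4578240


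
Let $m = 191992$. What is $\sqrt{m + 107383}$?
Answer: $25 \sqrt{479} \approx 547.15$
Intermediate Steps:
$\sqrt{m + 107383} = \sqrt{191992 + 107383} = \sqrt{299375} = 25 \sqrt{479}$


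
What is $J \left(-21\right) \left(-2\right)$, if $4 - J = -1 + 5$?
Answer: $0$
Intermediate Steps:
$J = 0$ ($J = 4 - \left(-1 + 5\right) = 4 - 4 = 0$)
$J \left(-21\right) \left(-2\right) = 0 \left(-21\right) \left(-2\right) = 0 \left(-2\right) = 0$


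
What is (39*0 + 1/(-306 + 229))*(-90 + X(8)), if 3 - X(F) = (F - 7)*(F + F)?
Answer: 103/77 ≈ 1.3377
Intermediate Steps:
X(F) = 3 - 2*F*(-7 + F) (X(F) = 3 - (F - 7)*(F + F) = 3 - (-7 + F)*2*F = 3 - 2*F*(-7 + F))
(39*0 + 1/(-306 + 229))*(-90 + X(8)) = (39*0 + 1/(-306 + 229))*(-90 + (3 - 2*8² + 14*8)) = (0 + 1/(-77))*(-90 + (3 - 2*64 + 112)) = (0 - 1/77)*(-90 + (3 - 128 + 112)) = -(-90 - 13)/77 = -1/77*(-103) = 103/77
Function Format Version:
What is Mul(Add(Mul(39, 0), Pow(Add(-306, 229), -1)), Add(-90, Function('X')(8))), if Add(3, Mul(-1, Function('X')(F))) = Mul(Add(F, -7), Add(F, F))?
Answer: Rational(103, 77) ≈ 1.3377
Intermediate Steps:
Function('X')(F) = Add(3, Mul(-2, F, Add(-7, F))) (Function('X')(F) = Add(3, Mul(-1, Mul(Add(F, -7), Add(F, F)))) = Add(3, Mul(-1, Mul(Add(-7, F), Mul(2, F)))) = Add(3, Mul(-1, Mul(2, F, Add(-7, F)))) = Add(3, Mul(-2, F, Add(-7, F))))
Mul(Add(Mul(39, 0), Pow(Add(-306, 229), -1)), Add(-90, Function('X')(8))) = Mul(Add(Mul(39, 0), Pow(Add(-306, 229), -1)), Add(-90, Add(3, Mul(-2, Pow(8, 2)), Mul(14, 8)))) = Mul(Add(0, Pow(-77, -1)), Add(-90, Add(3, Mul(-2, 64), 112))) = Mul(Add(0, Rational(-1, 77)), Add(-90, Add(3, -128, 112))) = Mul(Rational(-1, 77), Add(-90, -13)) = Mul(Rational(-1, 77), -103) = Rational(103, 77)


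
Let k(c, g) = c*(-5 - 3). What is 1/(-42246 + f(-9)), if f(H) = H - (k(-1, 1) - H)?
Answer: -1/42272 ≈ -2.3656e-5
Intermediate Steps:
k(c, g) = -8*c (k(c, g) = c*(-8) = -8*c)
f(H) = -8 + 2*H (f(H) = H - (-8*(-1) - H) = H - (8 - H) = H + (-8 + H) = -8 + 2*H)
1/(-42246 + f(-9)) = 1/(-42246 + (-8 + 2*(-9))) = 1/(-42246 + (-8 - 18)) = 1/(-42246 - 26) = 1/(-42272) = -1/42272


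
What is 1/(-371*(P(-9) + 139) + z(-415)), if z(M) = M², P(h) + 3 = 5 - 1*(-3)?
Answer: 1/118801 ≈ 8.4174e-6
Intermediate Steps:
P(h) = 5 (P(h) = -3 + (5 - 1*(-3)) = -3 + (5 + 3) = -3 + 8 = 5)
1/(-371*(P(-9) + 139) + z(-415)) = 1/(-371*(5 + 139) + (-415)²) = 1/(-371*144 + 172225) = 1/(-53424 + 172225) = 1/118801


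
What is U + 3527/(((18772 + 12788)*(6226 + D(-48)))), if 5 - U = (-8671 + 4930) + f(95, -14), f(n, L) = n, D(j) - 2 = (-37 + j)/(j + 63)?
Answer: 716971846367/196376840 ≈ 3651.0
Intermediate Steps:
D(j) = 2 + (-37 + j)/(63 + j) (D(j) = 2 + (-37 + j)/(j + 63) = 2 + (-37 + j)/(63 + j))
U = 3651 (U = 5 - ((-8671 + 4930) + 95) = 5 - (-3741 + 95) = 5 - 1*(-3646) = 5 + 3646 = 3651)
U + 3527/(((18772 + 12788)*(6226 + D(-48)))) = 3651 + 3527/(((18772 + 12788)*(6226 + (89 + 3*(-48))/(63 - 48)))) = 3651 + 3527/((31560*(6226 + (89 - 144)/15))) = 3651 + 3527/((31560*(6226 + (1/15)*(-55)))) = 3651 + 3527/((31560*(6226 - 11/3))) = 3651 + 3527/((31560*(18667/3))) = 3651 + 3527/196376840 = 716971846367/196376840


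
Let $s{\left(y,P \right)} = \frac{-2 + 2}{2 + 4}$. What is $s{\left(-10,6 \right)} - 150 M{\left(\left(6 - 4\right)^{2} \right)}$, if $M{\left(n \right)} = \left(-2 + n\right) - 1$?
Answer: $-150$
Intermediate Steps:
$s{\left(y,P \right)} = 0$ ($s{\left(y,P \right)} = \frac{0}{6} = 0 \cdot \frac{1}{6} = 0$)
$M{\left(n \right)} = -3 + n$
$s{\left(-10,6 \right)} - 150 M{\left(\left(6 - 4\right)^{2} \right)} = 0 - 150 \left(-3 + \left(6 - 4\right)^{2}\right) = 0 - 150 \left(-3 + 2^{2}\right) = 0 - 150 \left(-3 + 4\right) = 0 - 150 = -150$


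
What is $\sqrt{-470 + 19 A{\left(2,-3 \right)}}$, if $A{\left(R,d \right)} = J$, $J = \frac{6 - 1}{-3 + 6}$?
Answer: $\frac{i \sqrt{3945}}{3} \approx 20.936 i$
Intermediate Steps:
$J = \frac{5}{3} \approx 1.6667$
$A{\left(R,d \right)} = \frac{5}{3}$
$\sqrt{-470 + 19 A{\left(2,-3 \right)}} = \sqrt{-470 + 19 \cdot \frac{5}{3}} = \sqrt{-470 + \frac{95}{3}} = \sqrt{- \frac{1315}{3}} = \frac{i \sqrt{3945}}{3}$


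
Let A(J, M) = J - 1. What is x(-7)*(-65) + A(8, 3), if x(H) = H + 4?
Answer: 202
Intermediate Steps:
A(J, M) = -1 + J
x(H) = 4 + H
x(-7)*(-65) + A(8, 3) = (4 - 7)*(-65) + (-1 + 8) = -3*(-65) + 7 = 195 + 7 = 202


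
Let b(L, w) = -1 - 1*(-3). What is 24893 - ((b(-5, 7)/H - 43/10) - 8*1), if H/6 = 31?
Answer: 23161919/930 ≈ 24905.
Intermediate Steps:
b(L, w) = 2 (b(L, w) = -1 + 3 = 2)
H = 186 (H = 6*31 = 186)
24893 - ((b(-5, 7)/H - 43/10) - 8*1) = 24893 - ((2/186 - 43/10) - 8*1) = 24893 - ((2*(1/186) - 43*⅒) - 8) = 24893 - ((1/93 - 43/10) - 8) = 24893 - (-3989/930 - 8) = 24893 - 1*(-11429/930) = 24893 + 11429/930 = 23161919/930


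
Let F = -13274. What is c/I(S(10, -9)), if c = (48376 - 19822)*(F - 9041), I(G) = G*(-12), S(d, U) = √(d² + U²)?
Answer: 106197085*√181/362 ≈ 3.9468e+6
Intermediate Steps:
S(d, U) = √(U² + d²)
I(G) = -12*G
c = -637182510 (c = (48376 - 19822)*(-13274 - 9041) = 28554*(-22315) = -637182510)
c/I(S(10, -9)) = -637182510*(-1/(12*√((-9)² + 10²))) = -637182510*(-1/(12*√(81 + 100))) = -637182510*(-√181/2172) = -(-106197085)*√181/362 = 106197085*√181/362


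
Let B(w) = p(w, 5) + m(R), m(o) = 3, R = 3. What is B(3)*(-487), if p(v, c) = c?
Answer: -3896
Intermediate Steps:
B(w) = 8 (B(w) = 5 + 3 = 8)
B(3)*(-487) = 8*(-487) = -3896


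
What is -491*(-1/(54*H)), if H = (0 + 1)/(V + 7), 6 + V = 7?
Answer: 1964/27 ≈ 72.741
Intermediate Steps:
V = 1 (V = -6 + 7 = 1)
H = ⅛ (H = (0 + 1)/(1 + 7) = 1/8 = 1*(⅛) = ⅛ ≈ 0.12500)
-491*(-1/(54*H)) = -491/((-54*⅛)) = -491/(-27/4) = -491*(-4/27) = 1964/27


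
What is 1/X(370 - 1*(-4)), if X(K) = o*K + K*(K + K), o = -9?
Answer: 1/276386 ≈ 3.6181e-6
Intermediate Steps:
X(K) = -9*K + 2*K² (X(K) = -9*K + K*(K + K) = -9*K + K*(2*K) = -9*K + 2*K²)
1/X(370 - 1*(-4)) = 1/((370 - 1*(-4))*(-9 + 2*(370 - 1*(-4)))) = 1/((370 + 4)*(-9 + 2*(370 + 4))) = 1/(374*(-9 + 2*374)) = 1/(374*(-9 + 748)) = 1/(374*739) = 1/276386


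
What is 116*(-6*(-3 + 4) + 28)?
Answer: 2552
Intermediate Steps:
116*(-6*(-3 + 4) + 28) = 116*(-6*1 + 28) = 116*(-6 + 28) = 116*22 = 2552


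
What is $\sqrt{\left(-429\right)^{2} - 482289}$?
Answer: $34 i \sqrt{258} \approx 546.12 i$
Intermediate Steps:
$\sqrt{\left(-429\right)^{2} - 482289} = \sqrt{184041 - 482289} = \sqrt{-298248} = 34 i \sqrt{258}$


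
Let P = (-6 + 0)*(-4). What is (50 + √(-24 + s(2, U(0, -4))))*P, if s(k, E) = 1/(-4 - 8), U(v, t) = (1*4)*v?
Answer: 1200 + 68*I*√3 ≈ 1200.0 + 117.78*I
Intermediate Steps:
U(v, t) = 4*v
s(k, E) = -1/12 (s(k, E) = 1/(-12) = -1/12)
P = 24 (P = -6*(-4) = 24)
(50 + √(-24 + s(2, U(0, -4))))*P = (50 + √(-24 - 1/12))*24 = (50 + √(-289/12))*24 = (50 + 17*I*√3/6)*24 = 1200 + 68*I*√3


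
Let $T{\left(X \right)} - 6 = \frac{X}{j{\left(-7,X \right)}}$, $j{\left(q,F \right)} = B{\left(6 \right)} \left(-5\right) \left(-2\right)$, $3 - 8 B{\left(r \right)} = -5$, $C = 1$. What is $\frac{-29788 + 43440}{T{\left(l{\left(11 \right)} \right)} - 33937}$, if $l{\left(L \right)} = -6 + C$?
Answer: $- \frac{27304}{67863} \approx -0.40234$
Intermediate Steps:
$B{\left(r \right)} = 1$ ($B{\left(r \right)} = \frac{3}{8} - - \frac{5}{8} = \frac{3}{8} + \frac{5}{8} = 1$)
$l{\left(L \right)} = -5$ ($l{\left(L \right)} = -6 + 1 = -5$)
$j{\left(q,F \right)} = 10$ ($j{\left(q,F \right)} = 1 \left(-5\right) \left(-2\right) = \left(-5\right) \left(-2\right) = 10$)
$T{\left(X \right)} = 6 + \frac{X}{10}$
$\frac{-29788 + 43440}{T{\left(l{\left(11 \right)} \right)} - 33937} = \frac{-29788 + 43440}{\left(6 + \frac{1}{10} \left(-5\right)\right) - 33937} = \frac{13652}{\left(6 - \frac{1}{2}\right) - 33937} = \frac{13652}{\frac{11}{2} - 33937} = \frac{13652}{- \frac{67863}{2}} = 13652 \left(- \frac{2}{67863}\right) = - \frac{27304}{67863}$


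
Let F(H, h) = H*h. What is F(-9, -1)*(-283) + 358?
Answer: -2189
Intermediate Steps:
F(-9, -1)*(-283) + 358 = -9*(-1)*(-283) + 358 = 9*(-283) + 358 = -2547 + 358 = -2189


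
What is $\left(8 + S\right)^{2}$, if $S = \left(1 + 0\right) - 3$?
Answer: $36$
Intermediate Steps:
$S = -2$ ($S = 1 - 3 = -2$)
$\left(8 + S\right)^{2} = \left(8 - 2\right)^{2} = 6^{2} = 36$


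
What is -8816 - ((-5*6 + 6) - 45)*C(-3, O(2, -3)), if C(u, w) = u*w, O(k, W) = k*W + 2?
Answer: -7988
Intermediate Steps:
O(k, W) = 2 + W*k (O(k, W) = W*k + 2 = 2 + W*k)
-8816 - ((-5*6 + 6) - 45)*C(-3, O(2, -3)) = -8816 - ((-5*6 + 6) - 45)*(-3*(2 - 3*2)) = -8816 - ((-30 + 6) - 45)*(-3*(2 - 6)) = -8816 - (-24 - 45)*(-3*(-4)) = -8816 - (-69)*12 = -8816 - 1*(-828) = -8816 + 828 = -7988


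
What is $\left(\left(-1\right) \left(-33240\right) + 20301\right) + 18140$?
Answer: $71681$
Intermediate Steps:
$\left(\left(-1\right) \left(-33240\right) + 20301\right) + 18140 = \left(33240 + 20301\right) + 18140 = 53541 + 18140 = 71681$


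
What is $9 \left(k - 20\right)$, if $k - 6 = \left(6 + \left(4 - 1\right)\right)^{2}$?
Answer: $603$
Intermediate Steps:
$k = 87$ ($k = 6 + \left(6 + \left(4 - 1\right)\right)^{2} = 6 + \left(6 + 3\right)^{2} = 6 + 9^{2} = 6 + 81 = 87$)
$9 \left(k - 20\right) = 9 \left(87 - 20\right) = 9 \cdot 67 = 603$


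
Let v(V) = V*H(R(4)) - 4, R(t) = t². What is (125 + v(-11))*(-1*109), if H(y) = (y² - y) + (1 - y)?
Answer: 256586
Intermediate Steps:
H(y) = 1 + y² - 2*y
v(V) = -4 + 225*V (v(V) = V*(1 + (4²)² - 2*4²) - 4 = V*(1 + 16² - 2*16) - 4 = V*(1 + 256 - 32) - 4 = V*225 - 4 = 225*V - 4 = -4 + 225*V)
(125 + v(-11))*(-1*109) = (125 + (-4 + 225*(-11)))*(-1*109) = (125 + (-4 - 2475))*(-109) = (125 - 2479)*(-109) = -2354*(-109) = 256586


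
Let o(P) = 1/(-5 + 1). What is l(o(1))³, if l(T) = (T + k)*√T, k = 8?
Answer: -29791*I/512 ≈ -58.186*I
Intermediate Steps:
o(P) = -¼ (o(P) = 1/(-4) = -¼)
l(T) = √T*(8 + T) (l(T) = (T + 8)*√T = (8 + T)*√T = √T*(8 + T))
l(o(1))³ = (√(-¼)*(8 - ¼))³ = ((I/2)*(31/4))³ = (31*I/8)³ = -29791*I/512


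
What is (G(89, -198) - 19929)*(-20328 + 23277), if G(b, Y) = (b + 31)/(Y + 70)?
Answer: -940374171/16 ≈ -5.8773e+7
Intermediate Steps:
G(b, Y) = (31 + b)/(70 + Y)
(G(89, -198) - 19929)*(-20328 + 23277) = ((31 + 89)/(70 - 198) - 19929)*(-20328 + 23277) = (120/(-128) - 19929)*2949 = (-1/128*120 - 19929)*2949 = (-15/16 - 19929)*2949 = -318879/16*2949 = -940374171/16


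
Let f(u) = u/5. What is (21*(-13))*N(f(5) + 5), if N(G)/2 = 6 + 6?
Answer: -6552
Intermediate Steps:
f(u) = u/5 (f(u) = u*(⅕) = u/5)
N(G) = 24 (N(G) = 2*(6 + 6) = 2*12 = 24)
(21*(-13))*N(f(5) + 5) = (21*(-13))*24 = -273*24 = -6552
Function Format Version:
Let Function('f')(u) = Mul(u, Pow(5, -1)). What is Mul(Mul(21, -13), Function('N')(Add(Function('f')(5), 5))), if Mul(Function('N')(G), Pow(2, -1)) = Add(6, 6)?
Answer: -6552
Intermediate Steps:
Function('f')(u) = Mul(Rational(1, 5), u) (Function('f')(u) = Mul(u, Rational(1, 5)) = Mul(Rational(1, 5), u))
Function('N')(G) = 24 (Function('N')(G) = Mul(2, Add(6, 6)) = Mul(2, 12) = 24)
Mul(Mul(21, -13), Function('N')(Add(Function('f')(5), 5))) = Mul(Mul(21, -13), 24) = Mul(-273, 24) = -6552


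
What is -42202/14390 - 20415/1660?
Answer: -36382717/2388740 ≈ -15.231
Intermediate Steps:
-42202/14390 - 20415/1660 = -42202*1/14390 - 20415*1/1660 = -21101/7195 - 4083/332 = -36382717/2388740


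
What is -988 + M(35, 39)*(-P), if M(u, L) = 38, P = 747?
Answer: -29374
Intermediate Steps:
-988 + M(35, 39)*(-P) = -988 + 38*(-1*747) = -988 + 38*(-747) = -988 - 28386 = -29374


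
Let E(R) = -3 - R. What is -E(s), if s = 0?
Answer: 3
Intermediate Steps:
-E(s) = -(-3 - 1*0) = -(-3 + 0) = -1*(-3) = 3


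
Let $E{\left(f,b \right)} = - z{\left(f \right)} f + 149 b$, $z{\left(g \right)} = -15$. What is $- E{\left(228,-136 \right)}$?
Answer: $16844$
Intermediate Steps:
$E{\left(f,b \right)} = 15 f + 149 b$ ($E{\left(f,b \right)} = \left(-1\right) \left(-15\right) f + 149 b = 15 f + 149 b$)
$- E{\left(228,-136 \right)} = - (15 \cdot 228 + 149 \left(-136\right)) = - (3420 - 20264) = \left(-1\right) \left(-16844\right) = 16844$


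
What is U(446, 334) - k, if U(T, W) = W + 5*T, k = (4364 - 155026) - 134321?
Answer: 287547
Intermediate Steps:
k = -284983 (k = -150662 - 134321 = -284983)
U(446, 334) - k = (334 + 5*446) - 1*(-284983) = (334 + 2230) + 284983 = 2564 + 284983 = 287547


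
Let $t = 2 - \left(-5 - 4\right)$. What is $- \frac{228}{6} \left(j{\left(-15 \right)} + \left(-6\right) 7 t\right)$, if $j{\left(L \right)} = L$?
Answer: $18126$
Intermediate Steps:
$t = 11$ ($t = 2 - -9 = 2 + 9 = 11$)
$- \frac{228}{6} \left(j{\left(-15 \right)} + \left(-6\right) 7 t\right) = - \frac{228}{6} \left(-15 + \left(-6\right) 7 \cdot 11\right) = \left(-228\right) \frac{1}{6} \left(-15 - 462\right) = - 38 \left(-15 - 462\right) = \left(-38\right) \left(-477\right) = 18126$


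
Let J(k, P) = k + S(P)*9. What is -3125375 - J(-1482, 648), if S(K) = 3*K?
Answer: -3141389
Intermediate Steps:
J(k, P) = k + 27*P (J(k, P) = k + (3*P)*9 = k + 27*P)
-3125375 - J(-1482, 648) = -3125375 - (-1482 + 27*648) = -3125375 - (-1482 + 17496) = -3125375 - 1*16014 = -3125375 - 16014 = -3141389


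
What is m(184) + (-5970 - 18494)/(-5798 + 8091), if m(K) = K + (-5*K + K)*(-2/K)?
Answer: 415792/2293 ≈ 181.33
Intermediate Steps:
m(K) = 8 + K (m(K) = K + (-4*K)*(-2/K) = K + 8 = 8 + K)
m(184) + (-5970 - 18494)/(-5798 + 8091) = (8 + 184) + (-5970 - 18494)/(-5798 + 8091) = 192 - 24464/2293 = 415792/2293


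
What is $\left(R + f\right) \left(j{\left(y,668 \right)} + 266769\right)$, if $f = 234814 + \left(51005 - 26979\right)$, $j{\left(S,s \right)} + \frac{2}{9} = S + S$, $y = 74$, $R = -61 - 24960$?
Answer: $\frac{561691926569}{9} \approx 6.241 \cdot 10^{10}$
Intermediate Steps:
$R = -25021$ ($R = -61 - 24960 = -25021$)
$j{\left(S,s \right)} = - \frac{2}{9} + 2 S$ ($j{\left(S,s \right)} = - \frac{2}{9} + \left(S + S\right) = - \frac{2}{9} + 2 S$)
$f = 258840$ ($f = 234814 + \left(51005 - 26979\right) = 234814 + 24026 = 258840$)
$\left(R + f\right) \left(j{\left(y,668 \right)} + 266769\right) = \left(-25021 + 258840\right) \left(\left(- \frac{2}{9} + 2 \cdot 74\right) + 266769\right) = 233819 \left(\left(- \frac{2}{9} + 148\right) + 266769\right) = 233819 \left(\frac{1330}{9} + 266769\right) = 233819 \cdot \frac{2402251}{9} = \frac{561691926569}{9}$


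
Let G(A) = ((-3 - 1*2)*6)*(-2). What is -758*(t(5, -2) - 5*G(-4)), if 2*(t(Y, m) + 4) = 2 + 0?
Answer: 229674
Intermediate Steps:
G(A) = 60 (G(A) = ((-3 - 2)*6)*(-2) = -5*6*(-2) = -30*(-2) = 60)
t(Y, m) = -3 (t(Y, m) = -4 + (2 + 0)/2 = -4 + (½)*2 = -4 + 1 = -3)
-758*(t(5, -2) - 5*G(-4)) = -758*(-3 - 5*60) = -758*(-3 - 300) = -758*(-303) = 229674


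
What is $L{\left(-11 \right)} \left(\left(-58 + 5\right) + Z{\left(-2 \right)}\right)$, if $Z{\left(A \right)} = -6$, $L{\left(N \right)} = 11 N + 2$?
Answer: $7021$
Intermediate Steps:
$L{\left(N \right)} = 2 + 11 N$
$L{\left(-11 \right)} \left(\left(-58 + 5\right) + Z{\left(-2 \right)}\right) = \left(2 + 11 \left(-11\right)\right) \left(\left(-58 + 5\right) - 6\right) = \left(2 - 121\right) \left(-53 - 6\right) = \left(-119\right) \left(-59\right) = 7021$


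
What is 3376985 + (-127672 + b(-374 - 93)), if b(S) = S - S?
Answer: 3249313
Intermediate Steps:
b(S) = 0
3376985 + (-127672 + b(-374 - 93)) = 3376985 + (-127672 + 0) = 3376985 - 127672 = 3249313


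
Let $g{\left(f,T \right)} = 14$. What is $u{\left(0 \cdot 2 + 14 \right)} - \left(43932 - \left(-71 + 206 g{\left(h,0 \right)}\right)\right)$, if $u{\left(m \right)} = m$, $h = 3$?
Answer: $-41105$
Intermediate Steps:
$u{\left(0 \cdot 2 + 14 \right)} - \left(43932 - \left(-71 + 206 g{\left(h,0 \right)}\right)\right) = \left(0 \cdot 2 + 14\right) - \left(43932 + \left(71 - 2884\right)\right) = \left(0 + 14\right) - \left(43932 + \left(71 - 2884\right)\right) = 14 - \left(43932 - 2813\right) = 14 - 41119 = -41105$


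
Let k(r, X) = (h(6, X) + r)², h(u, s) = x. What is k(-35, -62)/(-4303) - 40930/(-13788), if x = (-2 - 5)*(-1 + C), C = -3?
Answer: 87723089/29664882 ≈ 2.9571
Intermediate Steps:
x = 28 (x = (-2 - 5)*(-1 - 3) = -7*(-4) = 28)
h(u, s) = 28
k(r, X) = (28 + r)²
k(-35, -62)/(-4303) - 40930/(-13788) = (28 - 35)²/(-4303) - 40930/(-13788) = (-7)²*(-1/4303) - 40930*(-1/13788) = 49*(-1/4303) + 20465/6894 = -49/4303 + 20465/6894 = 87723089/29664882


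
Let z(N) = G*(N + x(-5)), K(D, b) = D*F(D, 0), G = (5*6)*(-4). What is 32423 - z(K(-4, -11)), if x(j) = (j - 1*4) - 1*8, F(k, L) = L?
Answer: 30383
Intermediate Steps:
x(j) = -12 + j (x(j) = (j - 4) - 8 = (-4 + j) - 8 = -12 + j)
G = -120 (G = 30*(-4) = -120)
K(D, b) = 0 (K(D, b) = D*0 = 0)
z(N) = 2040 - 120*N (z(N) = -120*(N + (-12 - 5)) = -120*(N - 17) = -120*(-17 + N) = 2040 - 120*N)
32423 - z(K(-4, -11)) = 32423 - (2040 - 120*0) = 32423 - (2040 + 0) = 32423 - 1*2040 = 32423 - 2040 = 30383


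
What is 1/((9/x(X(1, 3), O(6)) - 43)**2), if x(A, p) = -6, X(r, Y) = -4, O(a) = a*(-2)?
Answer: 4/7921 ≈ 0.00050499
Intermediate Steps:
O(a) = -2*a
1/((9/x(X(1, 3), O(6)) - 43)**2) = 1/((9/(-6) - 43)**2) = 1/((9*(-1/6) - 43)**2) = 1/((-3/2 - 43)**2) = 1/((-89/2)**2) = 1/(7921/4) = 4/7921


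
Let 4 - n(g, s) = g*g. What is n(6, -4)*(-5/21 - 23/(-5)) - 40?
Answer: -18856/105 ≈ -179.58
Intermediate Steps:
n(g, s) = 4 - g² (n(g, s) = 4 - g*g = 4 - g²)
n(6, -4)*(-5/21 - 23/(-5)) - 40 = (4 - 1*6²)*(-5/21 - 23/(-5)) - 40 = (4 - 1*36)*(-5*1/21 - 23*(-⅕)) - 40 = (4 - 36)*(-5/21 + 23/5) - 40 = -32*458/105 - 40 = -14656/105 - 40 = -18856/105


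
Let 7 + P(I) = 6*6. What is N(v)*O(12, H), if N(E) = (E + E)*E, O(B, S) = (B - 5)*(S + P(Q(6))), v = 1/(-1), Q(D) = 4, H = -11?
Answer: 252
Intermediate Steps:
P(I) = 29 (P(I) = -7 + 6*6 = -7 + 36 = 29)
v = -1
O(B, S) = (-5 + B)*(29 + S) (O(B, S) = (B - 5)*(S + 29) = (-5 + B)*(29 + S))
N(E) = 2*E**2 (N(E) = (2*E)*E = 2*E**2)
N(v)*O(12, H) = (2*(-1)**2)*(-145 - 5*(-11) + 29*12 + 12*(-11)) = (2*1)*(-145 + 55 + 348 - 132) = 2*126 = 252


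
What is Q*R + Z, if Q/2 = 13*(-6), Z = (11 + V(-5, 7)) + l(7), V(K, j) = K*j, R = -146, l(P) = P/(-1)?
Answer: 22745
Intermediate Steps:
l(P) = -P (l(P) = P*(-1) = -P)
Z = -31 (Z = (11 - 5*7) - 1*7 = (11 - 35) - 7 = -24 - 7 = -31)
Q = -156 (Q = 2*(13*(-6)) = 2*(-78) = -156)
Q*R + Z = -156*(-146) - 31 = 22776 - 31 = 22745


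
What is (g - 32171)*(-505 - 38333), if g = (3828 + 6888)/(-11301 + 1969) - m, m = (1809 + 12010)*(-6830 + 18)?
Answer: -8526570747420276/2333 ≈ -3.6548e+12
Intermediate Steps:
m = -94135028 (m = 13819*(-6812) = -94135028)
g = 219617017645/2333 (g = (3828 + 6888)/(-11301 + 1969) - 1*(-94135028) = 10716/(-9332) + 94135028 = 10716*(-1/9332) + 94135028 = -2679/2333 + 94135028 = 219617017645/2333 ≈ 9.4135e+7)
(g - 32171)*(-505 - 38333) = (219617017645/2333 - 32171)*(-505 - 38333) = (219541962702/2333)*(-38838) = -8526570747420276/2333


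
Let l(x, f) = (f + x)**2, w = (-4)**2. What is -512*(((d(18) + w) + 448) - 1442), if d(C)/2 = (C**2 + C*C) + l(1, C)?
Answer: -532480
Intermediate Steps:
w = 16
d(C) = 2*(1 + C)**2 + 4*C**2 (d(C) = 2*((C**2 + C*C) + (C + 1)**2) = 2*((C**2 + C**2) + (1 + C)**2) = 2*(2*C**2 + (1 + C)**2) = 2*((1 + C)**2 + 2*C**2) = 2*(1 + C)**2 + 4*C**2)
-512*(((d(18) + w) + 448) - 1442) = -512*((((2 + 4*18 + 6*18**2) + 16) + 448) - 1442) = -512*((((2 + 72 + 6*324) + 16) + 448) - 1442) = -512*((((2 + 72 + 1944) + 16) + 448) - 1442) = -512*(((2018 + 16) + 448) - 1442) = -512*((2034 + 448) - 1442) = -512*(2482 - 1442) = -512*1040 = -532480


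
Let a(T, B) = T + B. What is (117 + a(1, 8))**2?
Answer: 15876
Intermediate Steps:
a(T, B) = B + T
(117 + a(1, 8))**2 = (117 + (8 + 1))**2 = (117 + 9)**2 = 126**2 = 15876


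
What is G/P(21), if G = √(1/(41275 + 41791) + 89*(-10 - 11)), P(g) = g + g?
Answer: I*√12896025822298/3488772 ≈ 1.0293*I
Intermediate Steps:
P(g) = 2*g
G = I*√12896025822298/83066 (G = √(1/83066 + 89*(-21)) = √(1/83066 - 1869) = √(-155250353/83066) = I*√12896025822298/83066 ≈ 43.232*I)
G/P(21) = (I*√12896025822298/83066)/((2*21)) = (I*√12896025822298/83066)/42 = (I*√12896025822298/83066)*(1/42) = I*√12896025822298/3488772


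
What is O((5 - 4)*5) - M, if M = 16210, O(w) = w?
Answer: -16205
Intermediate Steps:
O((5 - 4)*5) - M = (5 - 4)*5 - 1*16210 = 1*5 - 16210 = 5 - 16210 = -16205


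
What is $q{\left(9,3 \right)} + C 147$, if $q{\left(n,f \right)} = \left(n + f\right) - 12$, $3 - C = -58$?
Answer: $8967$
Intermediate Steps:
$C = 61$ ($C = 3 - -58 = 3 + 58 = 61$)
$q{\left(n,f \right)} = -12 + f + n$ ($q{\left(n,f \right)} = \left(f + n\right) - 12 = -12 + f + n$)
$q{\left(9,3 \right)} + C 147 = \left(-12 + 3 + 9\right) + 61 \cdot 147 = 0 + 8967 = 8967$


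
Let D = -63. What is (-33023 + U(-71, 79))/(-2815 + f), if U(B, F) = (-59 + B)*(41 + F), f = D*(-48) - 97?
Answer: -48623/112 ≈ -434.13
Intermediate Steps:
f = 2927 (f = -63*(-48) - 97 = 3024 - 97 = 2927)
(-33023 + U(-71, 79))/(-2815 + f) = (-33023 + (-2419 - 59*79 + 41*(-71) - 71*79))/(-2815 + 2927) = (-33023 + (-2419 - 4661 - 2911 - 5609))/112 = (-33023 - 15600)*(1/112) = -48623*1/112 = -48623/112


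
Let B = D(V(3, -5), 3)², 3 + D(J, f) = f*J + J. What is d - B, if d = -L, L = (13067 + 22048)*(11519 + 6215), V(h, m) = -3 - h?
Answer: -622730139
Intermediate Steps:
D(J, f) = -3 + J + J*f (D(J, f) = -3 + (f*J + J) = -3 + (J*f + J) = -3 + (J + J*f) = -3 + J + J*f)
B = 729 (B = (-3 + (-3 - 1*3) + (-3 - 1*3)*3)² = (-3 + (-3 - 3) + (-3 - 3)*3)² = (-3 - 6 - 6*3)² = (-3 - 6 - 18)² = (-27)² = 729)
L = 622729410 (L = 35115*17734 = 622729410)
d = -622729410 (d = -1*622729410 = -622729410)
d - B = -622729410 - 1*729 = -622729410 - 729 = -622730139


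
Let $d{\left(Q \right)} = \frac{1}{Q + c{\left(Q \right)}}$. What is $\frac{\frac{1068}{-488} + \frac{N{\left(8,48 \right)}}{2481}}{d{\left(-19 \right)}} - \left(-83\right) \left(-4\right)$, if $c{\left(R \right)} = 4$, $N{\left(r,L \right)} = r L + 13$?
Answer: $- \frac{30426843}{100894} \approx -301.57$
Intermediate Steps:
$N{\left(r,L \right)} = 13 + L r$ ($N{\left(r,L \right)} = L r + 13 = 13 + L r$)
$d{\left(Q \right)} = \frac{1}{4 + Q}$ ($d{\left(Q \right)} = \frac{1}{Q + 4} = \frac{1}{4 + Q}$)
$\frac{\frac{1068}{-488} + \frac{N{\left(8,48 \right)}}{2481}}{d{\left(-19 \right)}} - \left(-83\right) \left(-4\right) = \frac{\frac{1068}{-488} + \frac{13 + 48 \cdot 8}{2481}}{\frac{1}{4 - 19}} - \left(-83\right) \left(-4\right) = \frac{1068 \left(- \frac{1}{488}\right) + \left(13 + 384\right) \frac{1}{2481}}{\frac{1}{-15}} - 332 = \frac{- \frac{267}{122} + 397 \cdot \frac{1}{2481}}{- \frac{1}{15}} - 332 = \left(- \frac{267}{122} + \frac{397}{2481}\right) \left(-15\right) - 332 = \left(- \frac{613993}{302682}\right) \left(-15\right) - 332 = \frac{3069965}{100894} - 332 = - \frac{30426843}{100894}$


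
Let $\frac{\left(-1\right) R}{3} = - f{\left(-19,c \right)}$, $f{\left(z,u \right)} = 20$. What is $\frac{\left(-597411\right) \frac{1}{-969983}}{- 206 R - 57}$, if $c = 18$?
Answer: $- \frac{199137}{4014759637} \approx -4.9601 \cdot 10^{-5}$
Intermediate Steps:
$R = 60$ ($R = - 3 \left(\left(-1\right) 20\right) = \left(-3\right) \left(-20\right) = 60$)
$\frac{\left(-597411\right) \frac{1}{-969983}}{- 206 R - 57} = \frac{\left(-597411\right) \frac{1}{-969983}}{\left(-206\right) 60 - 57} = \frac{\left(-597411\right) \left(- \frac{1}{969983}\right)}{-12360 - 57} = \frac{597411}{969983 \left(-12417\right)} = \frac{597411}{969983} \left(- \frac{1}{12417}\right) = - \frac{199137}{4014759637}$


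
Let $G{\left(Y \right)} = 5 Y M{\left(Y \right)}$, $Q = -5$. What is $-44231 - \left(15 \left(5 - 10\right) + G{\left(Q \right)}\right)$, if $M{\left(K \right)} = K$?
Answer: $-44281$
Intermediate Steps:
$G{\left(Y \right)} = 5 Y^{2}$ ($G{\left(Y \right)} = 5 Y Y = 5 Y^{2}$)
$-44231 - \left(15 \left(5 - 10\right) + G{\left(Q \right)}\right) = -44231 - \left(15 \left(5 - 10\right) + 5 \left(-5\right)^{2}\right) = -44231 - \left(15 \left(5 - 10\right) + 5 \cdot 25\right) = -44231 - \left(15 \left(-5\right) + 125\right) = -44231 - \left(-75 + 125\right) = -44231 - 50 = -44281$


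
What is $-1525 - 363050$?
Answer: $-364575$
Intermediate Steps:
$-1525 - 363050 = -364575$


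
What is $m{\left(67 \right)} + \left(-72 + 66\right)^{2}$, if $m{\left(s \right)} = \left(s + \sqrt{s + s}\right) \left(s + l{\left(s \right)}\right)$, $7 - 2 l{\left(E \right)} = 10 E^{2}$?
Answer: $- \frac{2998111}{2} - \frac{44749 \sqrt{134}}{2} \approx -1.7581 \cdot 10^{6}$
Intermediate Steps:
$l{\left(E \right)} = \frac{7}{2} - 5 E^{2}$ ($l{\left(E \right)} = \frac{7}{2} - \frac{10 E^{2}}{2} = \frac{7}{2} - 5 E^{2}$)
$m{\left(s \right)} = \left(s + \sqrt{2} \sqrt{s}\right) \left(\frac{7}{2} + s - 5 s^{2}\right)$ ($m{\left(s \right)} = \left(s + \sqrt{s + s}\right) \left(s - \left(- \frac{7}{2} + 5 s^{2}\right)\right) = \left(s + \sqrt{2 s}\right) \left(\frac{7}{2} + s - 5 s^{2}\right) = \left(s + \sqrt{2} \sqrt{s}\right) \left(\frac{7}{2} + s - 5 s^{2}\right)$)
$m{\left(67 \right)} + \left(-72 + 66\right)^{2} = \left(67^{2} + \sqrt{2} \cdot 67^{\frac{3}{2}} - \frac{67 \left(-7 + 10 \cdot 67^{2}\right)}{2} + \frac{\sqrt{2} \sqrt{67} \left(7 - 10 \cdot 67^{2}\right)}{2}\right) + \left(-72 + 66\right)^{2} = \left(4489 + \sqrt{2} \cdot 67 \sqrt{67} - \frac{67 \left(-7 + 10 \cdot 4489\right)}{2} + \frac{\sqrt{2} \sqrt{67} \left(7 - 44890\right)}{2}\right) + \left(-6\right)^{2} = \left(4489 + 67 \sqrt{134} - \frac{67 \left(-7 + 44890\right)}{2} + \frac{\sqrt{2} \sqrt{67} \left(7 - 44890\right)}{2}\right) + 36 = \left(4489 + 67 \sqrt{134} - \frac{67}{2} \cdot 44883 + \frac{1}{2} \sqrt{2} \sqrt{67} \left(-44883\right)\right) + 36 = \left(4489 + 67 \sqrt{134} - \frac{3007161}{2} - \frac{44883 \sqrt{134}}{2}\right) + 36 = \left(- \frac{2998183}{2} - \frac{44749 \sqrt{134}}{2}\right) + 36 = - \frac{2998111}{2} - \frac{44749 \sqrt{134}}{2}$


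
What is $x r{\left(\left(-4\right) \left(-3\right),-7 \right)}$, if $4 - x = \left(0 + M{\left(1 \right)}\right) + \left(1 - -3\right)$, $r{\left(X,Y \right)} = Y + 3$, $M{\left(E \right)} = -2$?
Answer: $-8$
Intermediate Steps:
$r{\left(X,Y \right)} = 3 + Y$
$x = 2$ ($x = 4 - \left(\left(0 - 2\right) + \left(1 - -3\right)\right) = 4 - \left(-2 + \left(1 + 3\right)\right) = 4 - \left(-2 + 4\right) = 4 - 2 = 2$)
$x r{\left(\left(-4\right) \left(-3\right),-7 \right)} = 2 \left(3 - 7\right) = 2 \left(-4\right) = -8$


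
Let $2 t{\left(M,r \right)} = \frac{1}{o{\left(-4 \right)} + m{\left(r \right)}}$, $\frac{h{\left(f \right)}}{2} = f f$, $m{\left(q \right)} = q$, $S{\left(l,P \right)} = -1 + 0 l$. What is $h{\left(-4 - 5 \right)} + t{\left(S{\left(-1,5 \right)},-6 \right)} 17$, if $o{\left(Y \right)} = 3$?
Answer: $\frac{955}{6} \approx 159.17$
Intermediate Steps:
$S{\left(l,P \right)} = -1$ ($S{\left(l,P \right)} = -1 + 0 = -1$)
$h{\left(f \right)} = 2 f^{2}$ ($h{\left(f \right)} = 2 f f = 2 f^{2}$)
$t{\left(M,r \right)} = \frac{1}{2 \left(3 + r\right)}$
$h{\left(-4 - 5 \right)} + t{\left(S{\left(-1,5 \right)},-6 \right)} 17 = 2 \left(-4 - 5\right)^{2} + \frac{1}{2 \left(3 - 6\right)} 17 = 2 \left(-4 - 5\right)^{2} + \frac{1}{2 \left(-3\right)} 17 = 2 \left(-9\right)^{2} + \frac{1}{2} \left(- \frac{1}{3}\right) 17 = 2 \cdot 81 - \frac{17}{6} = 162 - \frac{17}{6} = \frac{955}{6}$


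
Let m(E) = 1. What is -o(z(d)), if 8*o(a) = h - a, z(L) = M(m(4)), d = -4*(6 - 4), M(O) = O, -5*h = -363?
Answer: -179/20 ≈ -8.9500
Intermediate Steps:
h = 363/5 (h = -⅕*(-363) = 363/5 ≈ 72.600)
d = -8 (d = -4*2 = -8)
z(L) = 1
o(a) = 363/40 - a/8 (o(a) = (363/5 - a)/8 = 363/40 - a/8)
-o(z(d)) = -(363/40 - ⅛*1) = -(363/40 - ⅛) = -1*179/20 = -179/20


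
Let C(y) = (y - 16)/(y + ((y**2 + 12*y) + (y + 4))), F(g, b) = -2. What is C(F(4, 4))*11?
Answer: 99/10 ≈ 9.9000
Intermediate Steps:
C(y) = (-16 + y)/(4 + y**2 + 14*y) (C(y) = (-16 + y)/(y + ((y**2 + 12*y) + (4 + y))) = (-16 + y)/(y + (4 + y**2 + 13*y)) = (-16 + y)/(4 + y**2 + 14*y))
C(F(4, 4))*11 = ((-16 - 2)/(4 + (-2)**2 + 14*(-2)))*11 = (-18/(4 + 4 - 28))*11 = (-18/(-20))*11 = -1/20*(-18)*11 = (9/10)*11 = 99/10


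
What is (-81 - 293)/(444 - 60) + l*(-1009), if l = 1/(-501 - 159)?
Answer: 1953/3520 ≈ 0.55483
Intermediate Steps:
l = -1/660 (l = 1/(-660) = -1/660 ≈ -0.0015152)
(-81 - 293)/(444 - 60) + l*(-1009) = (-81 - 293)/(444 - 60) - 1/660*(-1009) = -374/384 + 1009/660 = -374*1/384 + 1009/660 = -187/192 + 1009/660 = 1953/3520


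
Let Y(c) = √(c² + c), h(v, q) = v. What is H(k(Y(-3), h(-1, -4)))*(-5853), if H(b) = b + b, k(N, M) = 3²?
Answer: -105354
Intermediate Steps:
Y(c) = √(c + c²)
k(N, M) = 9
H(b) = 2*b
H(k(Y(-3), h(-1, -4)))*(-5853) = (2*9)*(-5853) = 18*(-5853) = -105354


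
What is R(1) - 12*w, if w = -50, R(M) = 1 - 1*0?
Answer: 601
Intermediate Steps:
R(M) = 1 (R(M) = 1 + 0 = 1)
R(1) - 12*w = 1 - 12*(-50) = 1 + 600 = 601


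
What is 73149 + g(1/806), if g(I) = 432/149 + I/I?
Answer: 10899782/149 ≈ 73153.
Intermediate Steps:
g(I) = 581/149 (g(I) = 432*(1/149) + 1 = 432/149 + 1 = 581/149)
73149 + g(1/806) = 73149 + 581/149 = 10899782/149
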